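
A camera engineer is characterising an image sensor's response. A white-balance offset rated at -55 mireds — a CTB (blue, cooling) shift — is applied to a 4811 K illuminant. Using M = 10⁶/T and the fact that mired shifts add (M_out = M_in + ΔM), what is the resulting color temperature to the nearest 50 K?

M_in = 10⁶/4811 = 207.86 mireds.
M_out = 207.86 + (-55) = 152.86 mireds.
T_out = 10⁶/152.86 = 6542.1 K → 6550 K.

6550 K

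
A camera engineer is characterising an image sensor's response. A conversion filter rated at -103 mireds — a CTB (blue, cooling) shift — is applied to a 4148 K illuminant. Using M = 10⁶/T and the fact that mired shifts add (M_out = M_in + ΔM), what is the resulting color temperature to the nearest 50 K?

7250 K

M_in = 10⁶/4148 = 241.08 mireds.
M_out = 241.08 + (-103) = 138.08 mireds.
T_out = 10⁶/138.08 = 7242.2 K → 7250 K.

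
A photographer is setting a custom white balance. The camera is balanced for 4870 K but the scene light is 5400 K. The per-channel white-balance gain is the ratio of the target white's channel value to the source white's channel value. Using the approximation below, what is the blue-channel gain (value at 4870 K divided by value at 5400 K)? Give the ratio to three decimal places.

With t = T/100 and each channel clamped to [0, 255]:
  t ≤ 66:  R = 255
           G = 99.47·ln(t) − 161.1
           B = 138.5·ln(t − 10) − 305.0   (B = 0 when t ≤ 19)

0.919

At 5400 K (t = 54):
  B = 138.5·ln(54 − 10) − 305.0 = 138.5·ln 44 − 305.0 = 138.5·3.7842 − 305.0 = 219.110.
At 4870 K (t = 48.7):
  B = 138.5·ln(48.7 − 10) − 305.0 = 138.5·ln 38.7 − 305.0 = 138.5·3.6558 − 305.0 = 201.334.
Gain = 201.334 / 219.110 = 0.9189 → 0.919.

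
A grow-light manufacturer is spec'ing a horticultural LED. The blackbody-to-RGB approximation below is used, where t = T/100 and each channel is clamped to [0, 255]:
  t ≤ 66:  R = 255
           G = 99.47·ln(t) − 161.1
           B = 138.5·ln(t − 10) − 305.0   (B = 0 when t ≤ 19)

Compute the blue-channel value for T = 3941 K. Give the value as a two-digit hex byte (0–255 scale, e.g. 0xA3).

0xA3

t = 3941/100 = 39.41; the t ≤ 66 branch applies.
B = 138.5·ln(39.41 − 10) − 305.0 = 138.5·ln 29.41 − 305.0 = 138.5·3.3813 − 305.0 = 163.315.
Rounded: 163; in hex, 0xA3.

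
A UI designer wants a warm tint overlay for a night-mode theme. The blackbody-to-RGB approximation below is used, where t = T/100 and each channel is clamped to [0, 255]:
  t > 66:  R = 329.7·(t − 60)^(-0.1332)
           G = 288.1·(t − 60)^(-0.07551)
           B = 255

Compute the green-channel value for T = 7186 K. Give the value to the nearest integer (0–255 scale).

239

t = 7186/100 = 71.86; the t > 66 branch applies.
G = 288.1·(71.86 − 60)^(-0.07551) = 288.1·11.86^(-0.07551) = 288.1·0.82965 = 239.023.
Rounded: 239.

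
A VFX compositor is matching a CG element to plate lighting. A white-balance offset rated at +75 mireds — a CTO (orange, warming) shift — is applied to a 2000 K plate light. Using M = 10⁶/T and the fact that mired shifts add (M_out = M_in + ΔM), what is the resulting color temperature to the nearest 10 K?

1740 K

M_in = 10⁶/2000 = 500.00 mireds.
M_out = 500.00 + (+75) = 575.00 mireds.
T_out = 10⁶/575.00 = 1739.1 K → 1740 K.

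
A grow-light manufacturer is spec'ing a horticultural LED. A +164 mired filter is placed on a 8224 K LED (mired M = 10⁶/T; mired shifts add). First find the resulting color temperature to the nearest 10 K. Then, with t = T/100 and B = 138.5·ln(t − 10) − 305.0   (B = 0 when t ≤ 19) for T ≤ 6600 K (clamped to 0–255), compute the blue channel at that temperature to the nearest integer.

M_in = 10⁶/8224 = 121.60; M_out = 121.60 + (+164) = 285.60.
T_out = 10⁶/285.60 = 3501.5 K → 3500 K; t = 35.
B = 138.5·ln(35 − 10) − 305.0 = 138.5·ln 25 − 305.0 = 138.5·3.2189 − 305.0 = 140.814.
Rounded: 141.

141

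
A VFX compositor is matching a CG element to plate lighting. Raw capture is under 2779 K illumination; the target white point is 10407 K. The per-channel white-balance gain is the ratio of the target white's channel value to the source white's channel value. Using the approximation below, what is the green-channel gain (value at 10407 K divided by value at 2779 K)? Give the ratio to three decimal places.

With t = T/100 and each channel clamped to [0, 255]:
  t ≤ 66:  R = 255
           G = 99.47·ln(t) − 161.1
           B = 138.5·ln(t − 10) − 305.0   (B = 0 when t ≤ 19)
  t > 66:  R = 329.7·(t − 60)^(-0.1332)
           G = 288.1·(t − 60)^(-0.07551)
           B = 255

At 2779 K (t = 27.79):
  G = 99.47·ln 27.79 − 161.1 = 99.47·3.3247 − 161.1 = 169.606.
At 10407 K (t = 104.07):
  G = 288.1·(104.07 − 60)^(-0.07551) = 288.1·44.07^(-0.07551) = 288.1·0.75136 = 216.468.
Gain = 216.468 / 169.606 = 1.2763 → 1.276.

1.276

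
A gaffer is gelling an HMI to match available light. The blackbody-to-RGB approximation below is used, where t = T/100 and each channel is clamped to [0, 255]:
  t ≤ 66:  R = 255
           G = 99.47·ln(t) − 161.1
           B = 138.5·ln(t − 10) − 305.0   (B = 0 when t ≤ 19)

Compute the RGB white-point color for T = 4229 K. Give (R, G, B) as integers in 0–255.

t = 4229/100 = 42.29; the t ≤ 66 branch applies.
R = 255 by definition for t ≤ 66.
G = 99.47·ln 42.29 − 161.1 = 99.47·3.7446 − 161.1 = 211.370.
B = 138.5·ln(42.29 − 10) − 305.0 = 138.5·ln 32.29 − 305.0 = 138.5·3.4748 − 305.0 = 176.254.
Rounded: (255, 211, 176).

(255, 211, 176)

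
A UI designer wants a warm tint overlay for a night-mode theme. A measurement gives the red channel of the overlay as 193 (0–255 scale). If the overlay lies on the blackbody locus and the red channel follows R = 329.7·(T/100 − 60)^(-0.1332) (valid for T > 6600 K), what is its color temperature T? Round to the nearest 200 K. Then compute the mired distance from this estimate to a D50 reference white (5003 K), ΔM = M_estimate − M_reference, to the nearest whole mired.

(t − 60)^(-0.1332) = 193/329.7 = 0.58538.
t − 60 = 0.58538^(1/-0.1332) = 0.58538^(-7.508) = 55.713, so t = 115.713.
T = 100·t = 11571 K → 11600 K to the nearest 200 K.
M_estimate = 10⁶/11600 = 86.21; M_reference = 10⁶/5003 = 199.88.
ΔM = 86.21 − 199.88 = -113.67 → -114 mireds.

-114 mireds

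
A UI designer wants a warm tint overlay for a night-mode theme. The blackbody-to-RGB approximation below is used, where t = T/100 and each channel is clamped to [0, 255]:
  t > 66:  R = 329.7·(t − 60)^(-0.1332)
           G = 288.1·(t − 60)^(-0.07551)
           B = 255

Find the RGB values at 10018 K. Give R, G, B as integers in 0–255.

R=202, G=218, B=255

t = 10018/100 = 100.18; the t > 66 branch applies.
R = 329.7·(100.18 − 60)^(-0.1332) = 329.7·40.18^(-0.1332) = 329.7·0.61143 = 201.588.
G = 288.1·(100.18 − 60)^(-0.07551) = 288.1·40.18^(-0.07551) = 288.1·0.75663 = 217.984.
B = 255 by definition for t > 66.
Rounded: (202, 218, 255).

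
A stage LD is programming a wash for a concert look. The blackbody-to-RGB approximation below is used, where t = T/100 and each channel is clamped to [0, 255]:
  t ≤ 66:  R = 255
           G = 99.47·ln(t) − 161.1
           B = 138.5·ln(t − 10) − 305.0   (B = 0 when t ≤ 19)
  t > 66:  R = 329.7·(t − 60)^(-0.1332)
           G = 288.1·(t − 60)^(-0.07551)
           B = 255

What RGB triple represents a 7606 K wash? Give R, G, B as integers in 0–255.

t = 7606/100 = 76.06; the t > 66 branch applies.
R = 329.7·(76.06 − 60)^(-0.1332) = 329.7·16.06^(-0.1332) = 329.7·0.69087 = 227.779.
G = 288.1·(76.06 − 60)^(-0.07551) = 288.1·16.06^(-0.07551) = 288.1·0.81088 = 233.613.
B = 255 by definition for t > 66.
Rounded: (228, 234, 255).

R=228, G=234, B=255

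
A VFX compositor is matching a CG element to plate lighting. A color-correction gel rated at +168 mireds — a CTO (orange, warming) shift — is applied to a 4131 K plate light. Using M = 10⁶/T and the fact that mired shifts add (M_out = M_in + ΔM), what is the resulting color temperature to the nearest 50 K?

2450 K

M_in = 10⁶/4131 = 242.07 mireds.
M_out = 242.07 + (+168) = 410.07 mireds.
T_out = 10⁶/410.07 = 2438.6 K → 2450 K.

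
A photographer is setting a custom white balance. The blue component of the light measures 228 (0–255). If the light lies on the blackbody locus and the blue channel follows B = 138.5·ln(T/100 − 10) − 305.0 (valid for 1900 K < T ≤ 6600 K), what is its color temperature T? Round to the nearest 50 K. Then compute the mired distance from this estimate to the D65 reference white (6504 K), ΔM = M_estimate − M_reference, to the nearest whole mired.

ln(t − 10) = (228 + 305.0) / 138.5 = 3.8484.
t − 10 = e^3.8484 = 46.917, so t = 56.917.
T = 100·t = 5692 K → 5700 K to the nearest 50 K.
M_estimate = 10⁶/5700 = 175.44; M_reference = 10⁶/6504 = 153.75.
ΔM = 175.44 − 153.75 = 21.69 → +22 mireds.

+22 mireds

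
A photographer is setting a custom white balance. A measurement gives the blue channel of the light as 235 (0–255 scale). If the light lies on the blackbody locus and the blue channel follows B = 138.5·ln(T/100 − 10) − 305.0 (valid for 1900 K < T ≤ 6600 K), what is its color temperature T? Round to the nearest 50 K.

ln(t − 10) = (235 + 305.0) / 138.5 = 3.8989.
t − 10 = e^3.8989 = 49.349, so t = 59.349.
T = 100·t = 5935 K → 5950 K to the nearest 50 K.

5950 K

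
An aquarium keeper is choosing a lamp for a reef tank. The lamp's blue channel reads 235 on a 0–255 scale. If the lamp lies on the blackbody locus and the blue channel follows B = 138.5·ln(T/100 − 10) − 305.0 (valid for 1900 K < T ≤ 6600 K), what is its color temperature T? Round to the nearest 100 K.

5900 K

ln(t − 10) = (235 + 305.0) / 138.5 = 3.8989.
t − 10 = e^3.8989 = 49.349, so t = 59.349.
T = 100·t = 5935 K → 5900 K to the nearest 100 K.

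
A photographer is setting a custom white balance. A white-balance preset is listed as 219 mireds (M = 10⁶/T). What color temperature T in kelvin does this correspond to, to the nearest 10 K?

4570 K

T = 10⁶ / 219 = 4566.21 K → 4570 K.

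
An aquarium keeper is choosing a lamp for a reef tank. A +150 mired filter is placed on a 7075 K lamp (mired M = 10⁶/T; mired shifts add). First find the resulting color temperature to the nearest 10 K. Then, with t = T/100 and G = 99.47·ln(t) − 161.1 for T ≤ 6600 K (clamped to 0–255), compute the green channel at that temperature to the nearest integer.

191

M_in = 10⁶/7075 = 141.34; M_out = 141.34 + (+150) = 291.34.
T_out = 10⁶/291.34 = 3432.4 K → 3430 K; t = 34.3.
G = 99.47·ln 34.3 − 161.1 = 99.47·3.5351 − 161.1 = 190.541.
Rounded: 191.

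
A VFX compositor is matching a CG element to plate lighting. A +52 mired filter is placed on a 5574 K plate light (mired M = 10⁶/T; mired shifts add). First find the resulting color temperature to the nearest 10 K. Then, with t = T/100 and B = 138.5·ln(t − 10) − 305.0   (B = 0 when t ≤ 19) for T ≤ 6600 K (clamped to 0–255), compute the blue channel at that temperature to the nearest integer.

M_in = 10⁶/5574 = 179.40; M_out = 179.40 + (+52) = 231.40.
T_out = 10⁶/231.40 = 4321.4 K → 4320 K; t = 43.2.
B = 138.5·ln(43.2 − 10) − 305.0 = 138.5·ln 33.2 − 305.0 = 138.5·3.5025 − 305.0 = 180.103.
Rounded: 180.

180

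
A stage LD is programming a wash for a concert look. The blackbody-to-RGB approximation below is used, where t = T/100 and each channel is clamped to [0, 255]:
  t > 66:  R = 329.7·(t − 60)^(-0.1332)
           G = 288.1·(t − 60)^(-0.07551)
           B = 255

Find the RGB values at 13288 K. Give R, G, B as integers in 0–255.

R=186, G=208, B=255

t = 13288/100 = 132.88; the t > 66 branch applies.
R = 329.7·(132.88 − 60)^(-0.1332) = 329.7·72.88^(-0.1332) = 329.7·0.56481 = 186.217.
G = 288.1·(132.88 − 60)^(-0.07551) = 288.1·72.88^(-0.07551) = 288.1·0.72336 = 208.400.
B = 255 by definition for t > 66.
Rounded: (186, 208, 255).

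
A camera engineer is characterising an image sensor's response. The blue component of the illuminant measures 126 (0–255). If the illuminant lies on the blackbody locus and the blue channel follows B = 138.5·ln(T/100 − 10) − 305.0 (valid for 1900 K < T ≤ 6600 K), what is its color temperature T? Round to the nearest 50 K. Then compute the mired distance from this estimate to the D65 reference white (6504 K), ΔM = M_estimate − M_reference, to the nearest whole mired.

ln(t − 10) = (126 + 305.0) / 138.5 = 3.1119.
t − 10 = e^3.1119 = 22.464, so t = 32.464.
T = 100·t = 3246 K → 3250 K to the nearest 50 K.
M_estimate = 10⁶/3250 = 307.69; M_reference = 10⁶/6504 = 153.75.
ΔM = 307.69 − 153.75 = 153.94 → +154 mireds.

+154 mireds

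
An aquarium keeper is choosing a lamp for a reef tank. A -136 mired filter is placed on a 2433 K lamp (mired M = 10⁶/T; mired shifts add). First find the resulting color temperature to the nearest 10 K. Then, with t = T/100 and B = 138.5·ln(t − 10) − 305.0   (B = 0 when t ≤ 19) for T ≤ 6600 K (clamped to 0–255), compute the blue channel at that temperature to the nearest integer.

M_in = 10⁶/2433 = 411.02; M_out = 411.02 + (-136) = 275.02.
T_out = 10⁶/275.02 = 3636.2 K → 3640 K; t = 36.4.
B = 138.5·ln(36.4 − 10) − 305.0 = 138.5·ln 26.4 − 305.0 = 138.5·3.2734 − 305.0 = 148.361.
Rounded: 148.

148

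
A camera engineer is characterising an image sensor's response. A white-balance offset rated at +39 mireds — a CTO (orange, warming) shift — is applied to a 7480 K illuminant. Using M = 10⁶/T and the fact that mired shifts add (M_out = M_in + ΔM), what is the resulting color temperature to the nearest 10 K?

5790 K

M_in = 10⁶/7480 = 133.69 mireds.
M_out = 133.69 + (+39) = 172.69 mireds.
T_out = 10⁶/172.69 = 5790.7 K → 5790 K.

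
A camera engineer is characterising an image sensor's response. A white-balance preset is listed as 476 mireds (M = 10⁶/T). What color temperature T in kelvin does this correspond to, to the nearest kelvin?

T = 10⁶ / 476 = 2100.84 K → 2101 K.

2101 K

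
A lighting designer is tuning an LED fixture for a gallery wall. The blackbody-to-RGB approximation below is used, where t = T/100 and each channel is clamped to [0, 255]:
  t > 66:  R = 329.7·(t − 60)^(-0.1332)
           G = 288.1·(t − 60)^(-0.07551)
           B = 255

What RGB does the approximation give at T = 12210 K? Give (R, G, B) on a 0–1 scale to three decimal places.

t = 12210/100 = 122.1; the t > 66 branch applies.
R = 329.7·(122.1 − 60)^(-0.1332) = 329.7·62.1^(-0.1332) = 329.7·0.57698 = 190.230.
G = 288.1·(122.1 − 60)^(-0.07551) = 288.1·62.1^(-0.07551) = 288.1·0.73216 = 210.934.
B = 255 by definition for t > 66.
Dividing each by 255: (0.7460, 0.8272, 1.0000) → (0.746, 0.827, 1.000).

(0.746, 0.827, 1.000)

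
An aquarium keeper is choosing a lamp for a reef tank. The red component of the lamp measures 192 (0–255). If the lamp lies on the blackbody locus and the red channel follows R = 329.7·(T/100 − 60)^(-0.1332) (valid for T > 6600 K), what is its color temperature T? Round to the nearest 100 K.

11800 K

(t − 60)^(-0.1332) = 192/329.7 = 0.58235.
t − 60 = 0.58235^(1/-0.1332) = 0.58235^(-7.508) = 57.929, so t = 117.929.
T = 100·t = 11793 K → 11800 K to the nearest 100 K.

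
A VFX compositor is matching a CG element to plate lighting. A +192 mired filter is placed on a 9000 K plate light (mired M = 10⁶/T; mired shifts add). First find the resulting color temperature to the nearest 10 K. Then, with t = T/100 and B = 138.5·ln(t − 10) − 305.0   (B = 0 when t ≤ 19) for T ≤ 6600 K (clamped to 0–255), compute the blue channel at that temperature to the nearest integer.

M_in = 10⁶/9000 = 111.11; M_out = 111.11 + (+192) = 303.11.
T_out = 10⁶/303.11 = 3299.1 K → 3300 K; t = 33.
B = 138.5·ln(33 − 10) − 305.0 = 138.5·ln 23 − 305.0 = 138.5·3.1355 − 305.0 = 129.266.
Rounded: 129.

129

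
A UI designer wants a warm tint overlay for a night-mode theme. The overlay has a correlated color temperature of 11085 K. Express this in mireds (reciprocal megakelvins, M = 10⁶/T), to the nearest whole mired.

M = 10⁶ / 11085 = 90.212 → 90 mireds.

90 mireds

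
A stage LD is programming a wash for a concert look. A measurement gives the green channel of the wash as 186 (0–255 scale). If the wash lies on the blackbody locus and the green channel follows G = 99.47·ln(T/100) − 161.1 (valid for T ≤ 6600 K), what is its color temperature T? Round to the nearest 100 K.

3300 K

ln t = (186 + 161.1) / 99.47 = 3.4895.
t = e^3.4895 = 32.769.
T = 100·t = 3277 K → 3300 K to the nearest 100 K.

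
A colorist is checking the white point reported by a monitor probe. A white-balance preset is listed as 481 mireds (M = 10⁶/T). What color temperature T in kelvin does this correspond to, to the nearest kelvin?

2079 K

T = 10⁶ / 481 = 2079.00 K → 2079 K.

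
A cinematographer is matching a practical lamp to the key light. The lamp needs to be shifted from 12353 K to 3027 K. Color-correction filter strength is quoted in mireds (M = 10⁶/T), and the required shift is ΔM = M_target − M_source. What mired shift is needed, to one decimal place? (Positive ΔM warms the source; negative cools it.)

+249.4 mireds

M_source = 10⁶/12353 = 80.952; M_target = 10⁶/3027 = 330.360.
ΔM = 330.360 − 80.952 = 249.408 → +249.4 mireds, a warming shift.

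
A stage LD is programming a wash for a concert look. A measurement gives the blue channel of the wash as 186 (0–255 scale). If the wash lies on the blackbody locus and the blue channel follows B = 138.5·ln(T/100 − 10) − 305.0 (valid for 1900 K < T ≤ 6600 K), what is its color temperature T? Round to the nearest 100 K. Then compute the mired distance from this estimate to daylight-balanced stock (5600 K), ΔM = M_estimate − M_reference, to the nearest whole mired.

+44 mireds

ln(t − 10) = (186 + 305.0) / 138.5 = 3.5451.
t − 10 = e^3.5451 = 34.644, so t = 44.644.
T = 100·t = 4464 K → 4500 K to the nearest 100 K.
M_estimate = 10⁶/4500 = 222.22; M_reference = 10⁶/5600 = 178.57.
ΔM = 222.22 − 178.57 = 43.65 → +44 mireds.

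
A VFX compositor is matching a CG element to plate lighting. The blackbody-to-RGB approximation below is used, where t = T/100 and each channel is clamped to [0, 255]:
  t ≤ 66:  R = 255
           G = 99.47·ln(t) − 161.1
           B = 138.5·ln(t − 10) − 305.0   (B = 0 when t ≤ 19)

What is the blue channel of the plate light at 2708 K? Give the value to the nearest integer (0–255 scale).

88

t = 2708/100 = 27.08; the t ≤ 66 branch applies.
B = 138.5·ln(27.08 − 10) − 305.0 = 138.5·ln 17.08 − 305.0 = 138.5·2.8379 − 305.0 = 88.050.
Rounded: 88.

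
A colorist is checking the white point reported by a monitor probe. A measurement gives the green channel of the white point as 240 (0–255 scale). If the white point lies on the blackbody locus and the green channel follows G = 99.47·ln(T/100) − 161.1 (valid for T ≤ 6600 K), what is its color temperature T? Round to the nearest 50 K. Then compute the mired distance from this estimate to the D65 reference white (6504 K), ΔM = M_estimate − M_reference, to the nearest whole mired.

ln t = (240 + 161.1) / 99.47 = 4.0324.
t = e^4.0324 = 56.394.
T = 100·t = 5639 K → 5650 K to the nearest 50 K.
M_estimate = 10⁶/5650 = 176.99; M_reference = 10⁶/6504 = 153.75.
ΔM = 176.99 − 153.75 = 23.24 → +23 mireds.

+23 mireds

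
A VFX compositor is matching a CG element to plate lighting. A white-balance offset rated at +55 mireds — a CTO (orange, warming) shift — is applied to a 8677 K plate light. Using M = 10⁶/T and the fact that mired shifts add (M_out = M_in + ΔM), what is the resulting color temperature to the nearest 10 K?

5870 K

M_in = 10⁶/8677 = 115.25 mireds.
M_out = 115.25 + (+55) = 170.25 mireds.
T_out = 10⁶/170.25 = 5873.8 K → 5870 K.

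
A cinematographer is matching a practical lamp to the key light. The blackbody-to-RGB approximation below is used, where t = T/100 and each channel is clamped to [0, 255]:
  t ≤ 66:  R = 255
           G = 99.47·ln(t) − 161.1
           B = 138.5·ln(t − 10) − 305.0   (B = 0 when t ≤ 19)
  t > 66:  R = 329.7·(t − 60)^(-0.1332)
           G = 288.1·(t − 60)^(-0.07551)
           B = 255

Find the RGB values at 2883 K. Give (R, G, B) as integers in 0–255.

t = 2883/100 = 28.83; the t ≤ 66 branch applies.
R = 255 by definition for t ≤ 66.
G = 99.47·ln 28.83 − 161.1 = 99.47·3.3614 − 161.1 = 173.260.
B = 138.5·ln(28.83 − 10) − 305.0 = 138.5·ln 18.83 − 305.0 = 138.5·2.9355 − 305.0 = 101.560.
Rounded: (255, 173, 102).

(255, 173, 102)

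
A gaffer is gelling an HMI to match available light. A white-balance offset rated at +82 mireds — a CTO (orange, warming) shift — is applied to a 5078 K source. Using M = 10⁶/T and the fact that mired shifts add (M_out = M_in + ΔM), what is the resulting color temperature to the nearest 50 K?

M_in = 10⁶/5078 = 196.93 mireds.
M_out = 196.93 + (+82) = 278.93 mireds.
T_out = 10⁶/278.93 = 3585.2 K → 3600 K.

3600 K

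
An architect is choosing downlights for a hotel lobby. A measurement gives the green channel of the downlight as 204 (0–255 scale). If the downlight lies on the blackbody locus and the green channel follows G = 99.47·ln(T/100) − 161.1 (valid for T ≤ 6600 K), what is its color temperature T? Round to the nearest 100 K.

ln t = (204 + 161.1) / 99.47 = 3.6705.
t = e^3.6705 = 39.270.
T = 100·t = 3927 K → 3900 K to the nearest 100 K.

3900 K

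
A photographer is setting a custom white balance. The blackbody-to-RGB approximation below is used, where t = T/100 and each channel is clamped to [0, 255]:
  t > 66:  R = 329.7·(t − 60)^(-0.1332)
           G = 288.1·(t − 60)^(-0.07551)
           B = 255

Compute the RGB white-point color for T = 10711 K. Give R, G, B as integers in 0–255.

t = 10711/100 = 107.11; the t > 66 branch applies.
R = 329.7·(107.11 − 60)^(-0.1332) = 329.7·47.11^(-0.1332) = 329.7·0.59861 = 197.361.
G = 288.1·(107.11 − 60)^(-0.07551) = 288.1·47.11^(-0.07551) = 288.1·0.74759 = 215.381.
B = 255 by definition for t > 66.
Rounded: (197, 215, 255).

R=197, G=215, B=255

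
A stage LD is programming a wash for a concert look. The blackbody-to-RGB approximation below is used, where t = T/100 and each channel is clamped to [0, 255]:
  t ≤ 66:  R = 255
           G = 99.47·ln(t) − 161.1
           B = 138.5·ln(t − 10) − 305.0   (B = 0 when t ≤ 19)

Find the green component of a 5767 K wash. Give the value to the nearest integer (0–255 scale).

242

t = 5767/100 = 57.67; the t ≤ 66 branch applies.
G = 99.47·ln 57.67 − 161.1 = 99.47·4.0547 − 161.1 = 242.225.
Rounded: 242.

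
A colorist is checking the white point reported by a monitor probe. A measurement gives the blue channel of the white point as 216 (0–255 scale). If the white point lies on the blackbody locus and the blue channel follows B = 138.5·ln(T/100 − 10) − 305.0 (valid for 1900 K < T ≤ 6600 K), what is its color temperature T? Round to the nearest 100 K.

5300 K

ln(t − 10) = (216 + 305.0) / 138.5 = 3.7617.
t − 10 = e^3.7617 = 43.023, so t = 53.023.
T = 100·t = 5302 K → 5300 K to the nearest 100 K.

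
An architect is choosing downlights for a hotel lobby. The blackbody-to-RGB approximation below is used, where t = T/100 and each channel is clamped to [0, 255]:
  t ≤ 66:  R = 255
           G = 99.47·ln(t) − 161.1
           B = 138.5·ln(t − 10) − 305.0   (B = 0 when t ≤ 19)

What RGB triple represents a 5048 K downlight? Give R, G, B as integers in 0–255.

R=255, G=229, B=208

t = 5048/100 = 50.48; the t ≤ 66 branch applies.
R = 255 by definition for t ≤ 66.
G = 99.47·ln 50.48 − 161.1 = 99.47·3.9216 − 161.1 = 228.979.
B = 138.5·ln(50.48 − 10) − 305.0 = 138.5·ln 40.48 − 305.0 = 138.5·3.7008 − 305.0 = 207.562.
Rounded: (255, 229, 208).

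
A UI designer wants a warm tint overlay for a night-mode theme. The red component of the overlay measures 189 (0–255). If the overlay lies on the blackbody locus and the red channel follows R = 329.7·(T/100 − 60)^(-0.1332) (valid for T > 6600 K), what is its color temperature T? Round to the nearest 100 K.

(t − 60)^(-0.1332) = 189/329.7 = 0.57325.
t − 60 = 0.57325^(1/-0.1332) = 0.57325^(-7.508) = 65.199, so t = 125.199.
T = 100·t = 12520 K → 12500 K to the nearest 100 K.

12500 K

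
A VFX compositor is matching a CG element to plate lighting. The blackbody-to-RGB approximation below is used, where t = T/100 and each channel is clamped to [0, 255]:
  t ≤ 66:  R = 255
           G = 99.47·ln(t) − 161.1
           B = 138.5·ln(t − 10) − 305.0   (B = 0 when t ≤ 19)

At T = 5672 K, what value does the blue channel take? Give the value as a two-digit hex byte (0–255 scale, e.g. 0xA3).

0xE3

t = 5672/100 = 56.72; the t ≤ 66 branch applies.
B = 138.5·ln(56.72 − 10) − 305.0 = 138.5·ln 46.72 − 305.0 = 138.5·3.8442 − 305.0 = 227.418.
Rounded: 227; in hex, 0xE3.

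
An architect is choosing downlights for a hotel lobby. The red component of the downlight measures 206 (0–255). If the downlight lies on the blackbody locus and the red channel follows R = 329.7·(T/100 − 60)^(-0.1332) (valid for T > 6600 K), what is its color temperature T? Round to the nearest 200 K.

(t − 60)^(-0.1332) = 206/329.7 = 0.62481.
t − 60 = 0.62481^(1/-0.1332) = 0.62481^(-7.508) = 34.152, so t = 94.152.
T = 100·t = 9415 K → 9400 K to the nearest 200 K.

9400 K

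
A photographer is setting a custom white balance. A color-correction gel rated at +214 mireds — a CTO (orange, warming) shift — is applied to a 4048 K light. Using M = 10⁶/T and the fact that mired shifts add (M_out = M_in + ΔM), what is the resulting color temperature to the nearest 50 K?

M_in = 10⁶/4048 = 247.04 mireds.
M_out = 247.04 + (+214) = 461.04 mireds.
T_out = 10⁶/461.04 = 2169.0 K → 2150 K.

2150 K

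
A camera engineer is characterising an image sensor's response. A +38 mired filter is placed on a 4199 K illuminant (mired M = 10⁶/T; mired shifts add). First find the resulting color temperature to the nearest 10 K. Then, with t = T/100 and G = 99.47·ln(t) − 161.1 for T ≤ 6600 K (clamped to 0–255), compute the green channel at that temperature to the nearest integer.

M_in = 10⁶/4199 = 238.15; M_out = 238.15 + (+38) = 276.15.
T_out = 10⁶/276.15 = 3621.2 K → 3620 K; t = 36.2.
G = 99.47·ln 36.2 − 161.1 = 99.47·3.5891 − 161.1 = 195.904.
Rounded: 196.

196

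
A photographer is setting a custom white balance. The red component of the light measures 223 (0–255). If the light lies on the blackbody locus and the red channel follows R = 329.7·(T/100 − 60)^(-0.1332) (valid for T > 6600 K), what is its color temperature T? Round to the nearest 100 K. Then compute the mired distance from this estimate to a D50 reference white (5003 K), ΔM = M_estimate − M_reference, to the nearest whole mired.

-73 mireds

(t − 60)^(-0.1332) = 223/329.7 = 0.67637.
t − 60 = 0.67637^(1/-0.1332) = 0.67637^(-7.508) = 18.831, so t = 78.831.
T = 100·t = 7883 K → 7900 K to the nearest 100 K.
M_estimate = 10⁶/7900 = 126.58; M_reference = 10⁶/5003 = 199.88.
ΔM = 126.58 − 199.88 = -73.30 → -73 mireds.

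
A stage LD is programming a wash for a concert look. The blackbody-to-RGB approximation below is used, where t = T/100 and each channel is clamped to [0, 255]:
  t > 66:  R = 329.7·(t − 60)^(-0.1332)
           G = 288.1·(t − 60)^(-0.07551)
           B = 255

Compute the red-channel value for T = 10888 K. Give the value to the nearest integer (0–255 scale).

196

t = 10888/100 = 108.88; the t > 66 branch applies.
R = 329.7·(108.88 − 60)^(-0.1332) = 329.7·48.88^(-0.1332) = 329.7·0.59567 = 196.393.
Rounded: 196.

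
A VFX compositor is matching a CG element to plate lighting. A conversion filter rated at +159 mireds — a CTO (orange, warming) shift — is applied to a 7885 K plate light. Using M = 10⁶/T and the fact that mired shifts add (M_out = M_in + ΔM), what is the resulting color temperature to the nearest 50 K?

M_in = 10⁶/7885 = 126.82 mireds.
M_out = 126.82 + (+159) = 285.82 mireds.
T_out = 10⁶/285.82 = 3498.7 K → 3500 K.

3500 K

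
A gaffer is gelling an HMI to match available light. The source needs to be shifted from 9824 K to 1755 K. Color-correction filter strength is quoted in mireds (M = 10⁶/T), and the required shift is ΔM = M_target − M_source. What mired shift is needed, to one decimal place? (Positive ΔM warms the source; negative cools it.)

M_source = 10⁶/9824 = 101.792; M_target = 10⁶/1755 = 569.801.
ΔM = 569.801 − 101.792 = 468.009 → +468.0 mireds, a warming shift.

+468.0 mireds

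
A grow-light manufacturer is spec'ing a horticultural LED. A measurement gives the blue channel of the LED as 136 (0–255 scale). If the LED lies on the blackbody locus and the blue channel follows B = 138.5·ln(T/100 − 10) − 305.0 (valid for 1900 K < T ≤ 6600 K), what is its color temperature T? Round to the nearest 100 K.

ln(t − 10) = (136 + 305.0) / 138.5 = 3.1841.
t − 10 = e^3.1841 = 24.146, so t = 34.146.
T = 100·t = 3415 K → 3400 K to the nearest 100 K.

3400 K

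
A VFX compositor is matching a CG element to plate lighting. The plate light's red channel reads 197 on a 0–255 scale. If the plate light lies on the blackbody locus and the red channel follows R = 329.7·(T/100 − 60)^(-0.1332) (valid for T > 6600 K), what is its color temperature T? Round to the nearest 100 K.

10800 K

(t − 60)^(-0.1332) = 197/329.7 = 0.59751.
t − 60 = 0.59751^(1/-0.1332) = 0.59751^(-7.508) = 47.761, so t = 107.761.
T = 100·t = 10776 K → 10800 K to the nearest 100 K.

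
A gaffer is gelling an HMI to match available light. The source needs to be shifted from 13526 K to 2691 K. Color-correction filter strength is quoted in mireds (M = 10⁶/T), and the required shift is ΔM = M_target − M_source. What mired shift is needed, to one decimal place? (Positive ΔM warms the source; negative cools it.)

+297.7 mireds

M_source = 10⁶/13526 = 73.932; M_target = 10⁶/2691 = 371.609.
ΔM = 371.609 − 73.932 = 297.677 → +297.7 mireds, a warming shift.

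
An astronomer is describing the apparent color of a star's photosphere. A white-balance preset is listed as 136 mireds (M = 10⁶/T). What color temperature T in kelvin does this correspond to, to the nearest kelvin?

7353 K

T = 10⁶ / 136 = 7352.94 K → 7353 K.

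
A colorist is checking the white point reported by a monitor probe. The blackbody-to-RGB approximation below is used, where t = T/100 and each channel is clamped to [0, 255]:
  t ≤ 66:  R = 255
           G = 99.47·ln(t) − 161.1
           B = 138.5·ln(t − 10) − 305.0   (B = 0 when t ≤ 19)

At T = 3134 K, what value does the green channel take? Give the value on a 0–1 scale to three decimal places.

0.712

t = 3134/100 = 31.34; the t ≤ 66 branch applies.
G = 99.47·ln 31.34 − 161.1 = 99.47·3.4449 − 161.1 = 181.564.
On a 0–1 scale: 181.564/255 = 0.7120 → 0.712.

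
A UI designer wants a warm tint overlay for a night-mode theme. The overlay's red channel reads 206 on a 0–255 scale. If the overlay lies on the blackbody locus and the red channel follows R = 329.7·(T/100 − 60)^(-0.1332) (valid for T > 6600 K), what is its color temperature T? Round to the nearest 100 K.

9400 K

(t − 60)^(-0.1332) = 206/329.7 = 0.62481.
t − 60 = 0.62481^(1/-0.1332) = 0.62481^(-7.508) = 34.152, so t = 94.152.
T = 100·t = 9415 K → 9400 K to the nearest 100 K.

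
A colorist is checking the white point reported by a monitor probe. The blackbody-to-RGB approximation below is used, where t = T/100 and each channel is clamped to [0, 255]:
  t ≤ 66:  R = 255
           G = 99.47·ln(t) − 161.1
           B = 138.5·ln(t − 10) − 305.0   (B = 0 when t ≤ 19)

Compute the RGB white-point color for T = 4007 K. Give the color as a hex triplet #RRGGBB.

t = 4007/100 = 40.07; the t ≤ 66 branch applies.
R = 255 by definition for t ≤ 66.
G = 99.47·ln 40.07 − 161.1 = 99.47·3.6906 − 161.1 = 206.007.
B = 138.5·ln(40.07 − 10) − 305.0 = 138.5·ln 30.07 − 305.0 = 138.5·3.4035 − 305.0 = 166.389.
Rounded: (255, 206, 166).
In hex: #FFCEA6.

#FFCEA6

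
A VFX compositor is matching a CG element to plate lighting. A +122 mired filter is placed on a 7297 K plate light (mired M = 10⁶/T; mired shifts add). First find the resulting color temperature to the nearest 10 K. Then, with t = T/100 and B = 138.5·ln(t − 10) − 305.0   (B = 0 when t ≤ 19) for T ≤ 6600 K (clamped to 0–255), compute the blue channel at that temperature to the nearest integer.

M_in = 10⁶/7297 = 137.04; M_out = 137.04 + (+122) = 259.04.
T_out = 10⁶/259.04 = 3860.4 K → 3860 K; t = 38.6.
B = 138.5·ln(38.6 − 10) − 305.0 = 138.5·ln 28.6 − 305.0 = 138.5·3.3534 − 305.0 = 159.447.
Rounded: 159.

159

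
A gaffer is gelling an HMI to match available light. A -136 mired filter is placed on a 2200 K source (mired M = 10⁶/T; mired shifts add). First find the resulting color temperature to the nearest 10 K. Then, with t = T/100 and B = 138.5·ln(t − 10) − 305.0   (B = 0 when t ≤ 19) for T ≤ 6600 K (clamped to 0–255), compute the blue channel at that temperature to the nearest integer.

119

M_in = 10⁶/2200 = 454.55; M_out = 454.55 + (-136) = 318.55.
T_out = 10⁶/318.55 = 3139.3 K → 3140 K; t = 31.4.
B = 138.5·ln(31.4 − 10) − 305.0 = 138.5·ln 21.4 − 305.0 = 138.5·3.0634 − 305.0 = 119.280.
Rounded: 119.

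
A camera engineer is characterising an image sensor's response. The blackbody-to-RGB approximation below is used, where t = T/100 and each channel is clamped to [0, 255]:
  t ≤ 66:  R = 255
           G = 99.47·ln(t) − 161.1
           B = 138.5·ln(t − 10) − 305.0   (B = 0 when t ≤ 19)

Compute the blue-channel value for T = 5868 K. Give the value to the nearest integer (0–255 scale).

t = 5868/100 = 58.68; the t ≤ 66 branch applies.
B = 138.5·ln(58.68 − 10) − 305.0 = 138.5·ln 48.68 − 305.0 = 138.5·3.8853 − 305.0 = 233.110.
Rounded: 233.

233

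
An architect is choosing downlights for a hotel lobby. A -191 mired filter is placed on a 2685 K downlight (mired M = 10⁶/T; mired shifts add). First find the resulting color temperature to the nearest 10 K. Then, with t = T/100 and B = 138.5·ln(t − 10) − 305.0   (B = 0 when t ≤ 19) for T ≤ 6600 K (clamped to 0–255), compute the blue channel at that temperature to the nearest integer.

223

M_in = 10⁶/2685 = 372.44; M_out = 372.44 + (-191) = 181.44.
T_out = 10⁶/181.44 = 5511.5 K → 5510 K; t = 55.1.
B = 138.5·ln(55.1 − 10) − 305.0 = 138.5·ln 45.1 − 305.0 = 138.5·3.8089 − 305.0 = 222.530.
Rounded: 223.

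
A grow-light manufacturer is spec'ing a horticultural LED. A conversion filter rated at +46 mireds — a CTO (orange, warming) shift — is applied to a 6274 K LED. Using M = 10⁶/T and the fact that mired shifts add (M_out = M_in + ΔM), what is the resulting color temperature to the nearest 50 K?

4850 K

M_in = 10⁶/6274 = 159.39 mireds.
M_out = 159.39 + (+46) = 205.39 mireds.
T_out = 10⁶/205.39 = 4868.8 K → 4850 K.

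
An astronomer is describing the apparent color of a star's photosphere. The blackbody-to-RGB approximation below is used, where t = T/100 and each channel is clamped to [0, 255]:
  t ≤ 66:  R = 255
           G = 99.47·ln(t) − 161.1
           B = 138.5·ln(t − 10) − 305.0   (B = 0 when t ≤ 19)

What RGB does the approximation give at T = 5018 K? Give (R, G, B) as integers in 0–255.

(255, 228, 207)

t = 5018/100 = 50.18; the t ≤ 66 branch applies.
R = 255 by definition for t ≤ 66.
G = 99.47·ln 50.18 − 161.1 = 99.47·3.9156 − 161.1 = 228.386.
B = 138.5·ln(50.18 − 10) − 305.0 = 138.5·ln 40.18 − 305.0 = 138.5·3.6934 − 305.0 = 206.532.
Rounded: (255, 228, 207).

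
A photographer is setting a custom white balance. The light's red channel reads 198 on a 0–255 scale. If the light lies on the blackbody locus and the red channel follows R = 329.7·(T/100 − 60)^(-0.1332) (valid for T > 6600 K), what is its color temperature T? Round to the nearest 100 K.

10600 K

(t − 60)^(-0.1332) = 198/329.7 = 0.60055.
t − 60 = 0.60055^(1/-0.1332) = 0.60055^(-7.508) = 45.980, so t = 105.980.
T = 100·t = 10598 K → 10600 K to the nearest 100 K.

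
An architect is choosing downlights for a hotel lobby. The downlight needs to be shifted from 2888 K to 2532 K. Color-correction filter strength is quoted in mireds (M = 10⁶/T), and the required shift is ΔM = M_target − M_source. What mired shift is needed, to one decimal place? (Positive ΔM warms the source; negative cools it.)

+48.7 mireds

M_source = 10⁶/2888 = 346.260; M_target = 10⁶/2532 = 394.945.
ΔM = 394.945 − 346.260 = 48.684 → +48.7 mireds, a warming shift.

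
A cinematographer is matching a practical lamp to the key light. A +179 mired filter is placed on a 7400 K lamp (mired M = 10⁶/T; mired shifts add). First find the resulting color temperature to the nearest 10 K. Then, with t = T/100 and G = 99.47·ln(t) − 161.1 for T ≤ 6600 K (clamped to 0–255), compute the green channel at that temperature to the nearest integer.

M_in = 10⁶/7400 = 135.14; M_out = 135.14 + (+179) = 314.14.
T_out = 10⁶/314.14 = 3183.3 K → 3180 K; t = 31.8.
G = 99.47·ln 31.8 − 161.1 = 99.47·3.4595 − 161.1 = 183.013.
Rounded: 183.

183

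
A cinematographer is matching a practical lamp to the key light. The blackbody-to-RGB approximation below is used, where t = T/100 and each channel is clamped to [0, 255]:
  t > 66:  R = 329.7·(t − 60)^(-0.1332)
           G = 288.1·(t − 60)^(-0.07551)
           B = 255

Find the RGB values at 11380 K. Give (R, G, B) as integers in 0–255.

(194, 213, 255)

t = 11380/100 = 113.8; the t > 66 branch applies.
R = 329.7·(113.8 − 60)^(-0.1332) = 329.7·53.8^(-0.1332) = 329.7·0.58811 = 193.900.
G = 288.1·(113.8 − 60)^(-0.07551) = 288.1·53.8^(-0.07551) = 288.1·0.74013 = 213.232.
B = 255 by definition for t > 66.
Rounded: (194, 213, 255).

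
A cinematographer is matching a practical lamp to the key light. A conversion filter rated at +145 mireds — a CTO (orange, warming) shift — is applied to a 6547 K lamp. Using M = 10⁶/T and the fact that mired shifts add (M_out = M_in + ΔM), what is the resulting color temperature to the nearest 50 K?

M_in = 10⁶/6547 = 152.74 mireds.
M_out = 152.74 + (+145) = 297.74 mireds.
T_out = 10⁶/297.74 = 3358.6 K → 3350 K.

3350 K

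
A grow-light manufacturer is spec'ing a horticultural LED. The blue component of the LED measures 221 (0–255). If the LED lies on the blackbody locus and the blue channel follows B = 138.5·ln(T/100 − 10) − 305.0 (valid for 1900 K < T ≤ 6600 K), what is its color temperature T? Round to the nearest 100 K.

ln(t − 10) = (221 + 305.0) / 138.5 = 3.7978.
t − 10 = e^3.7978 = 44.604, so t = 54.604.
T = 100·t = 5460 K → 5500 K to the nearest 100 K.

5500 K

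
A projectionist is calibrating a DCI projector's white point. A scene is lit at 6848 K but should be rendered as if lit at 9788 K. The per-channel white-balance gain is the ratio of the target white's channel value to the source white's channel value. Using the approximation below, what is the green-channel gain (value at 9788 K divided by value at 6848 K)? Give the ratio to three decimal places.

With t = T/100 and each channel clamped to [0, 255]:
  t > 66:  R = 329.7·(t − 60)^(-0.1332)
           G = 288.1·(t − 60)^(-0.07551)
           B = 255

0.893

At 6848 K (t = 68.48):
  G = 288.1·(68.48 − 60)^(-0.07551) = 288.1·8.48^(-0.07551) = 288.1·0.85094 = 245.155.
At 9788 K (t = 97.88):
  G = 288.1·(97.88 − 60)^(-0.07551) = 288.1·37.88^(-0.07551) = 288.1·0.76000 = 218.956.
Gain = 218.956 / 245.155 = 0.8931 → 0.893.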